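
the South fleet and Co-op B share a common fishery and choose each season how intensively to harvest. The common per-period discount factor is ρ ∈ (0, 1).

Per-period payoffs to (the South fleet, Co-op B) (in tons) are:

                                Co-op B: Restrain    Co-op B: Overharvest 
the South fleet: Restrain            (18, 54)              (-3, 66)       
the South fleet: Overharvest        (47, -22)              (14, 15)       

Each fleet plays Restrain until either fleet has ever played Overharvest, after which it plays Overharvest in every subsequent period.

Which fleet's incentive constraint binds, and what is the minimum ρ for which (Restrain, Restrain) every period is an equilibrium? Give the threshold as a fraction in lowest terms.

the South fleet; ρ ≥ 29/33

For the South fleet: deviation gain 47−18 = 29, per-period punishment loss 18−14 = 4. IC gives ρ ≥ 29/33.
For Co-op B: gain 12, loss 39 per period, so ρ ≥ 12/51 = 4/17.
The tighter constraint is the South fleet's, so cooperation needs ρ ≥ 29/33.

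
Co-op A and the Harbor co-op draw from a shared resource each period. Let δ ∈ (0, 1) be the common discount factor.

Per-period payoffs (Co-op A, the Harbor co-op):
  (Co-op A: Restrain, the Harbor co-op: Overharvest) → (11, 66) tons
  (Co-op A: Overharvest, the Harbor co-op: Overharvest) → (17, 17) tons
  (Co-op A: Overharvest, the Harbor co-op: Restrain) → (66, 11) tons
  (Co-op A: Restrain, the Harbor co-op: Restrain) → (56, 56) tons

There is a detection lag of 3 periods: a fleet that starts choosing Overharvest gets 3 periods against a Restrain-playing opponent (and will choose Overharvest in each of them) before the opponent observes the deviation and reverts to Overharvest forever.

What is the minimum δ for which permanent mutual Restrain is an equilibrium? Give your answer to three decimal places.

The best deviation is to choose Overharvest for all 3 undetected periods, earning 66 each, then 17 forever once detected.
Deviation value: 66(1−δ^3)/(1−δ) + 17δ^3/(1−δ); cooperation value: 56/(1−δ).
IC: 56 ≥ 66(1−δ^3) + 17δ^3 = 66 − 49δ^3.
So δ^3 ≥ 10/49, giving δ ≥ (10/49)^(1/3) ≈ 0.589.

0.589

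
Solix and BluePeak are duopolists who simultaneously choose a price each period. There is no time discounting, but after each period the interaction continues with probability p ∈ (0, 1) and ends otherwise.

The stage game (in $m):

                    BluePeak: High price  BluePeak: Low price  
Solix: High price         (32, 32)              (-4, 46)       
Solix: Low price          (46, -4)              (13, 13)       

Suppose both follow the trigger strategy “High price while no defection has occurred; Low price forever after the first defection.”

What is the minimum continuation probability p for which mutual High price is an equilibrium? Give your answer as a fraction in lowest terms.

Expected cooperation value is 32 + p·32 + p²·32 + … = 32/(1−p); deviation gives 46 + p·13/(1−p).
32 ≥ 46(1−p) + 13p ⇒ 33p ≥ 14 ⇒ p ≥ 14/33.

14/33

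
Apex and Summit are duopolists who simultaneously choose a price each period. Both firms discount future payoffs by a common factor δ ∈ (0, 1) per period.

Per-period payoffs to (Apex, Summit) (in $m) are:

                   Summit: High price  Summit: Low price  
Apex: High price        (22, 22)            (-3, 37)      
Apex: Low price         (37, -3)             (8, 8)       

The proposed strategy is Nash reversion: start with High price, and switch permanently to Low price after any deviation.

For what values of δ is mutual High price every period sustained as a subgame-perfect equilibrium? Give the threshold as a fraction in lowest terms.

Under grim trigger the critical discount factor is (T−C)/(T−P) with T = 37, C = 22, P = 8.
δ* = (37−22)/(37−8) = 15/29.

15/29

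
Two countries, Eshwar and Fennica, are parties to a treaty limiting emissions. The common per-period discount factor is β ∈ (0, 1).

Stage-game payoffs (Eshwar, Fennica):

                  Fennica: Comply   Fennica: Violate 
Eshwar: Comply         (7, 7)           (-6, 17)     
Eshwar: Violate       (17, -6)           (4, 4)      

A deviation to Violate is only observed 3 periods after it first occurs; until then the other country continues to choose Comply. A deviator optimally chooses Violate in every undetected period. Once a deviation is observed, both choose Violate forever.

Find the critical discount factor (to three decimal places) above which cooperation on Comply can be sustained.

Deviating for the 3 undetected periods gains 17−7 = 10 per period over cooperation, then loses 7−4 = 3 per period forever once punishment starts.
Gain: 10(1 + β + … + β^2); loss: 3·β^3/(1−β).
No profitable deviation ⇔ 10(1−β^3) ≤ 3·β^3, i.e. β^3 ≥ 10/(10+3) = 10/13.
Hence β ≥ (10/13)^(1/3) ≈ 0.916.

0.916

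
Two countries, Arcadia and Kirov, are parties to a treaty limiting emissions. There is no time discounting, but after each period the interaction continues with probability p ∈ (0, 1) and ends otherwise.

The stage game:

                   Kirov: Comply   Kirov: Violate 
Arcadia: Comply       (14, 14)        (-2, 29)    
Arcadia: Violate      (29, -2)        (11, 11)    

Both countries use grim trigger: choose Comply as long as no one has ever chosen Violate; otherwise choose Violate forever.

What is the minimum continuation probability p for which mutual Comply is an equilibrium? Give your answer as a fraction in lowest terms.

With no time discounting, the continuation probability p plays the role of the discount factor.
Grim-trigger IC: 14/(1−p) ≥ 29 + 11p/(1−p) ⇒ p ≥ (29−14)/(29−11) = 5/6.

5/6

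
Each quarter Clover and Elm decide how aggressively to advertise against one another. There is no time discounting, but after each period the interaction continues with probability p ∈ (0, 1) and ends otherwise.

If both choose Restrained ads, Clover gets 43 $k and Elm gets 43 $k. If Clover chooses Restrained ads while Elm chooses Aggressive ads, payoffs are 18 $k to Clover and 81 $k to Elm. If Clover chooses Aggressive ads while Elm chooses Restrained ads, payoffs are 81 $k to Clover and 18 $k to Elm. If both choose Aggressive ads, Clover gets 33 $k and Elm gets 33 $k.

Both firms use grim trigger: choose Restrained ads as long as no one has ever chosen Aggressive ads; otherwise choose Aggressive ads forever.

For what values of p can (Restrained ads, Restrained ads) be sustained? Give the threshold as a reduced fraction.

With no time discounting, the continuation probability p plays the role of the discount factor.
Grim-trigger IC: 43/(1−p) ≥ 81 + 33p/(1−p) ⇒ p ≥ (81−43)/(81−33) = 19/24.

19/24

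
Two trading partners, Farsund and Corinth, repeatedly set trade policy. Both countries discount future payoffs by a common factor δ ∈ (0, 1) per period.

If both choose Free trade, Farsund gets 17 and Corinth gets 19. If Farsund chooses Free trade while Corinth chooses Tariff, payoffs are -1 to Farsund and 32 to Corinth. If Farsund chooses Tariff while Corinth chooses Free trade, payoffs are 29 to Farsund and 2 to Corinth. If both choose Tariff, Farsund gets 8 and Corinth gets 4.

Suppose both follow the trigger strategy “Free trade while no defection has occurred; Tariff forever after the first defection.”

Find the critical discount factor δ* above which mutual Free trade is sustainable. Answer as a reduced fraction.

Farsund's threshold: (29−17)/(29−8) = 4/7.
Corinth's threshold: (32−19)/(32−4) = 13/28.
4/7 > 13/28, so Farsund binds and δ* = 4/7.

4/7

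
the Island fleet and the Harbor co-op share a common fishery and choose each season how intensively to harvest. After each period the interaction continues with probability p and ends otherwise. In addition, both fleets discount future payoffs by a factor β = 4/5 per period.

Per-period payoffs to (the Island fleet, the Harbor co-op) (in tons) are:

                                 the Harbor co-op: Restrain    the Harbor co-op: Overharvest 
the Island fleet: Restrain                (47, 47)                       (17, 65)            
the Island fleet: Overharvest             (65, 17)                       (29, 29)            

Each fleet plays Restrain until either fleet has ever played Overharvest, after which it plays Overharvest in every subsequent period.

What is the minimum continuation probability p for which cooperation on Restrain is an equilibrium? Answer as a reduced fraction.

5/8

With continuation probability p and discount β, the effective per-period discount factor is βp.
Grim-trigger IC: βp ≥ (65−47)/(65−29) = 1/2.
So p ≥ (1/2)/(4/5) = 5/8.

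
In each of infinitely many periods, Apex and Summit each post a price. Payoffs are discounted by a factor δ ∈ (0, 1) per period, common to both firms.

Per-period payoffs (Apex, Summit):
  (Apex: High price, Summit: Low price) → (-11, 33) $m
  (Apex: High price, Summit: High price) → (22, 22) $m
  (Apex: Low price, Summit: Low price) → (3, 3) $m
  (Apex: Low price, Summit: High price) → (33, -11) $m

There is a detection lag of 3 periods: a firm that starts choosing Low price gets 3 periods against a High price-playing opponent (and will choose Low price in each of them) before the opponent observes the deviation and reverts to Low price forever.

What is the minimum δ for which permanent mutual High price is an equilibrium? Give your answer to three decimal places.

0.716

The best deviation is to choose Low price for all 3 undetected periods, earning 33 each, then 3 forever once detected.
Deviation value: 33(1−δ^3)/(1−δ) + 3δ^3/(1−δ); cooperation value: 22/(1−δ).
IC: 22 ≥ 33(1−δ^3) + 3δ^3 = 33 − 30δ^3.
So δ^3 ≥ 11/30, giving δ ≥ (11/30)^(1/3) ≈ 0.716.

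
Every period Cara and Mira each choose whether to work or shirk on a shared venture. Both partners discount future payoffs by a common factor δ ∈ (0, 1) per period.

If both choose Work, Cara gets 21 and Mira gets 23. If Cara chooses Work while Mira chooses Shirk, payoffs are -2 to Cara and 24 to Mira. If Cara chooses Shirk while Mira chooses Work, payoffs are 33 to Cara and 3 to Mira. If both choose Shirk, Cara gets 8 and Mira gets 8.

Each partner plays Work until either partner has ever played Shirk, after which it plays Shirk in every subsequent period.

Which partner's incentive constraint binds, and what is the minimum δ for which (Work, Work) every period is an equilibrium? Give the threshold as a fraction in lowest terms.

Cara: cooperation gives 21 each period; deviation gives 33 once then 8 forever.
  21/(1−δ) ≥ 33 + 8δ/(1−δ) ⇒ δ ≥ 12/25.
Mira: cooperation gives 23 each period; deviation gives 24 once then 8 forever.
  δ ≥ 1/16.
Both must hold, so the binding constraint is Cara's: δ ≥ 12/25.

Cara; δ ≥ 12/25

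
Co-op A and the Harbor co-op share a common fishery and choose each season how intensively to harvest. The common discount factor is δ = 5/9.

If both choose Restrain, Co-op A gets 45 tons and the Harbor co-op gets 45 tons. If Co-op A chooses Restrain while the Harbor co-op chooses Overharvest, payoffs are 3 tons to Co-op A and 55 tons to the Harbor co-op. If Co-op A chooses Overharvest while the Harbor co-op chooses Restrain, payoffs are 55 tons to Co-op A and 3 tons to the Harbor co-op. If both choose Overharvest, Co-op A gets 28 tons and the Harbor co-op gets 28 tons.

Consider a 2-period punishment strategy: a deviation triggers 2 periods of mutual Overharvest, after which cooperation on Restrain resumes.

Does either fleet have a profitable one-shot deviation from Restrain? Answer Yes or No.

A one-shot deviation gives 55 now, then 28 for 2 periods, then back to 45.
Gain from deviating: (55−45) today; loss: (45−28) in each of the next 2 periods.
No-deviation condition: (45−28)(δ+…+δ^2) ≥ 55−45, i.e. δ+…+δ^2 ≥ 10/17.
At δ = 5/9: δ+…+δ^2 = 0.8642 ≥ 0.5882.
So cooperation is sustainable.

No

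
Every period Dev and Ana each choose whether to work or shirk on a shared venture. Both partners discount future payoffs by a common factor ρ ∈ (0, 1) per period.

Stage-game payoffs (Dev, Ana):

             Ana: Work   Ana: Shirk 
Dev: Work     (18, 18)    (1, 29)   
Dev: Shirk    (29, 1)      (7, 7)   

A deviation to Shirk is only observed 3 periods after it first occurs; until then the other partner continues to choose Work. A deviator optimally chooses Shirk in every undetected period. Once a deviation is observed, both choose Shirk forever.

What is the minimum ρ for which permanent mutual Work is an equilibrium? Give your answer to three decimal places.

0.794

Deviating for the 3 undetected periods gains 29−18 = 11 per period over cooperation, then loses 18−7 = 11 per period forever once punishment starts.
Gain: 11(1 + ρ + … + ρ^2); loss: 11·ρ^3/(1−ρ).
No profitable deviation ⇔ 11(1−ρ^3) ≤ 11·ρ^3, i.e. ρ^3 ≥ 11/(11+11) = 1/2.
Hence ρ ≥ (1/2)^(1/3) ≈ 0.794.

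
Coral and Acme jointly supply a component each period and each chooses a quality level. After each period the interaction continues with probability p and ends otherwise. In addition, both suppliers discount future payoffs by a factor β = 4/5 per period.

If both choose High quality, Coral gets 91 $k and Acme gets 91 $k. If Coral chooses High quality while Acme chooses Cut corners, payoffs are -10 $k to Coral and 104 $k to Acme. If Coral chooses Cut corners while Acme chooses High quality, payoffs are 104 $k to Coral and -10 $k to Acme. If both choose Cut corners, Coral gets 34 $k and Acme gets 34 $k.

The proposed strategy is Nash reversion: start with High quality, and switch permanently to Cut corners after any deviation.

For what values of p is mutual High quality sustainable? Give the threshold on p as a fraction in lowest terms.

13/56

Expected continuation weight on next period's payoff is β·p = 4/5·p, which plays the role of the discount factor.
Cooperation requires 4/5·p ≥ (104−91)/(104−34) = 13/70, hence p ≥ 13/56.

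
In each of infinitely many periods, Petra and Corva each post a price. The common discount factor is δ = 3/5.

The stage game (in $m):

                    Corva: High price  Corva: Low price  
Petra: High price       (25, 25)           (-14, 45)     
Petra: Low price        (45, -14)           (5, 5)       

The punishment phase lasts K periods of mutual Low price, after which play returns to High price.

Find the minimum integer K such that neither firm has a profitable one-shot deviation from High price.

IC: δ(1−δ^K)/(1−δ) ≥ (45−25)/(25−5) = 1.
With δ = 3/5: need 1 − δ^K ≥ 1·(1−3/5)/(3/5), i.e. δ^K ≤ 0.3333.
Since (3/5)^2 = 0.3600 and (3/5)^3 = 0.2160, the smallest such K is 3.

3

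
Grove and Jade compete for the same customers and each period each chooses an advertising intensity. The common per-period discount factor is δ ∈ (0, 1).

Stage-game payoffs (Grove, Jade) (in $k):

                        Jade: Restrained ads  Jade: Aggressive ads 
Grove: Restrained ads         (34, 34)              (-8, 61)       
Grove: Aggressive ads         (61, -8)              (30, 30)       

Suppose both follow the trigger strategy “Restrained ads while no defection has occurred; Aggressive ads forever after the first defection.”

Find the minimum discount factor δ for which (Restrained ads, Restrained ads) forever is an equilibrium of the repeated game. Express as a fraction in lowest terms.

27/31

34/(1−δ) ≥ 61 + 30δ/(1−δ)
34 ≥ 61 − 31δ
δ ≥ 27/31.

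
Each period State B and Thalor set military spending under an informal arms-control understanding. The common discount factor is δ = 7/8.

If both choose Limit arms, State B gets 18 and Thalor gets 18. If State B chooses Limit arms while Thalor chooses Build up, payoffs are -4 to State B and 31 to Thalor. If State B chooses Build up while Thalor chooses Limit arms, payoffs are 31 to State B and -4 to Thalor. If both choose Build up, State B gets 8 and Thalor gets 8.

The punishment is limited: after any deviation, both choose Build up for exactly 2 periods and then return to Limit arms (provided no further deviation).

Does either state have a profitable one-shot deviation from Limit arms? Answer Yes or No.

No

IC: δ+…+δ^2 ≥ (31−18)/(18−8) = 13/10.
At δ = 7/8: partial sum = 1.6406 ≥ 1.3000. Cooperation sustainable.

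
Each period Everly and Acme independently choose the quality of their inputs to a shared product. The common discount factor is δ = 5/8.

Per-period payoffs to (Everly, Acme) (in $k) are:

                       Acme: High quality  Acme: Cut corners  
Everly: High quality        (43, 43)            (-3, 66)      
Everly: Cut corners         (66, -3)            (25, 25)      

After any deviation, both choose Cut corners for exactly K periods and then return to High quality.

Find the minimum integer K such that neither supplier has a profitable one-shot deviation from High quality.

Need Σ_{k=1}^{K} δ^k ≥ (66−43)/(43−25) = 1.2778 at δ = 5/8.
At K = 3 the sum is 1.2598 < 1.2778; at K = 4 it is 1.4124 ≥ 1.2778.
So the minimum punishment length is K = 4.

4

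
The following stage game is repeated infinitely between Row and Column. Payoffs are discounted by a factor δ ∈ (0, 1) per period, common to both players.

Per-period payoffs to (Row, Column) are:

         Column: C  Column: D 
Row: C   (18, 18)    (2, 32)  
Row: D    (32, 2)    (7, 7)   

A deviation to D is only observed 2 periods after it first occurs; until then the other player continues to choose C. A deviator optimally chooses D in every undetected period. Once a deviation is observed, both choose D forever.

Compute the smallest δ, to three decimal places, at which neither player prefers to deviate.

0.748

Deviating for the 2 undetected periods gains 32−18 = 14 per period over cooperation, then loses 18−7 = 11 per period forever once punishment starts.
Gain: 14(1 + δ + … + δ^1); loss: 11·δ^2/(1−δ).
No profitable deviation ⇔ 14(1−δ^2) ≤ 11·δ^2, i.e. δ^2 ≥ 14/(14+11) = 14/25.
Hence δ ≥ (14/25)^(1/2) ≈ 0.748.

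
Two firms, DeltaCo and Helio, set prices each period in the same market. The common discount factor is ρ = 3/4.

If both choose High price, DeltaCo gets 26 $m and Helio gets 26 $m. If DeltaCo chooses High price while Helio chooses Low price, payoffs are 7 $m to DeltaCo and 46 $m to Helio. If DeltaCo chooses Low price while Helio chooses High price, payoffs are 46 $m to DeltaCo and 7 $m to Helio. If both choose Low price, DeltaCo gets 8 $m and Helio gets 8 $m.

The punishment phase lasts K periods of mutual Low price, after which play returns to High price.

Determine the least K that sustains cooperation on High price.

2

No profitable deviation requires (26−8)(ρ+…+ρ^K) ≥ 46−26, i.e. ρ+…+ρ^K ≥ 10/9 ≈ 1.1111.
With ρ = 3/4, the partial sums are K=1: 0.7500, K=2: 1.3125.
K = 2 is the first length at which the sum reaches 1.1111.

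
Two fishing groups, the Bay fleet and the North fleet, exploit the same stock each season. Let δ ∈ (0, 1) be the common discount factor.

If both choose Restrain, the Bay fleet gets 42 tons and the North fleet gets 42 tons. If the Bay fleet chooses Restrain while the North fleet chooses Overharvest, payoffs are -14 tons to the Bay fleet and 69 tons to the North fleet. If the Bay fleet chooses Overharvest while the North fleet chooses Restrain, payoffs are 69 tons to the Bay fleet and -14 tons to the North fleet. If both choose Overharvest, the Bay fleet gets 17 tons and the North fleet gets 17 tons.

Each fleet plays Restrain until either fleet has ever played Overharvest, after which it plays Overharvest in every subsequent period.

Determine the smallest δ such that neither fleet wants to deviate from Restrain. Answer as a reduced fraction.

27/52

Cooperation forever yields 42 each period: 42/(1−δ).
Deviating yields 69 once, then 17 forever: 69 + 17δ/(1−δ).
No profitable deviation requires 42/(1−δ) ≥ 69 + 17δ/(1−δ).
Multiplying by (1−δ): 42 ≥ 69(1−δ) + 17δ = 69 − 52δ.
So 52δ ≥ 27, i.e. δ ≥ 27/52.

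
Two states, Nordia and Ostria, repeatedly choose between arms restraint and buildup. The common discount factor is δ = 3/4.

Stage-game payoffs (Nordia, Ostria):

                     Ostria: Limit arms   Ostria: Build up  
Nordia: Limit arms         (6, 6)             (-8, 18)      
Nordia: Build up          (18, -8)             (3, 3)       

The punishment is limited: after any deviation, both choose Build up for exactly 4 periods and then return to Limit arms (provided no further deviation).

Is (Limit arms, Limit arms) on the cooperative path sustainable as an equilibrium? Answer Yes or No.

No

IC: δ+…+δ^4 ≥ (18−6)/(6−3) = 4.
At δ = 3/4: partial sum = 2.0508 < 4.0000. Cooperation not sustainable.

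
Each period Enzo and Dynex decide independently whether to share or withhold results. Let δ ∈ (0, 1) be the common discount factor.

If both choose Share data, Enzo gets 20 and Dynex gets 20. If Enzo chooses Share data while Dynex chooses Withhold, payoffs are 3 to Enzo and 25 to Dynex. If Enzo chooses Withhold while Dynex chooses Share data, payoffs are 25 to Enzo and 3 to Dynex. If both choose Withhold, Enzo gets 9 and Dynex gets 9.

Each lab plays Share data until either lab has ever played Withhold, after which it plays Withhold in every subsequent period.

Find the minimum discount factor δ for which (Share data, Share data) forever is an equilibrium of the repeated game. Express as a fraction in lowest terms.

Under grim trigger the critical discount factor is (T−C)/(T−P) with T = 25, C = 20, P = 9.
δ* = (25−20)/(25−9) = 5/16.

5/16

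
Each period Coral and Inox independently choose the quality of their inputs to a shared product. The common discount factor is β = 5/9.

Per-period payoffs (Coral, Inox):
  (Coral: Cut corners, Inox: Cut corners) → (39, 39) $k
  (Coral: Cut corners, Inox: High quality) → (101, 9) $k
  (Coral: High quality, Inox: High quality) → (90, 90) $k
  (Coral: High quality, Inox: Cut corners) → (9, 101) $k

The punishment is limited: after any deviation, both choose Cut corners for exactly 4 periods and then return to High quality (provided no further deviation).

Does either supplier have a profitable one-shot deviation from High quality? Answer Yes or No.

No

Comparing payoff streams over the 5 periods until play realigns: cooperate → 90(1+β+…+β^4); deviate → 101 + 39(β+…+β^4).
Cooperation is sustained iff (90−39)(β+…+β^4) ≥ 101−90.
β+…+β^4 = 5/9·(1−(5/9)^4)/(1−5/9) = 1.1309, and (101−90)/(90−39) = 0.2157.
1.1309 ≥ 0.2157, so cooperation is sustainable.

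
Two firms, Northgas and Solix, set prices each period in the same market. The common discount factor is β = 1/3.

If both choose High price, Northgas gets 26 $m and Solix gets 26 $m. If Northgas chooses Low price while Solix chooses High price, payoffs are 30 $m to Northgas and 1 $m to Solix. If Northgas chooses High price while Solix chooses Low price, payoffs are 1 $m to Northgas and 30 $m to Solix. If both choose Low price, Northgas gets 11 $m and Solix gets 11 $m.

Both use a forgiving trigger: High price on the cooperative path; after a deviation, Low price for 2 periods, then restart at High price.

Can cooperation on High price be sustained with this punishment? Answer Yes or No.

Yes

A one-shot deviation gives 30 now, then 11 for 2 periods, then back to 26.
Gain from deviating: (30−26) today; loss: (26−11) in each of the next 2 periods.
No-deviation condition: (26−11)(β+…+β^2) ≥ 30−26, i.e. β+…+β^2 ≥ 4/15.
At β = 1/3: β+…+β^2 = 0.4444 ≥ 0.2667.
So cooperation is sustainable.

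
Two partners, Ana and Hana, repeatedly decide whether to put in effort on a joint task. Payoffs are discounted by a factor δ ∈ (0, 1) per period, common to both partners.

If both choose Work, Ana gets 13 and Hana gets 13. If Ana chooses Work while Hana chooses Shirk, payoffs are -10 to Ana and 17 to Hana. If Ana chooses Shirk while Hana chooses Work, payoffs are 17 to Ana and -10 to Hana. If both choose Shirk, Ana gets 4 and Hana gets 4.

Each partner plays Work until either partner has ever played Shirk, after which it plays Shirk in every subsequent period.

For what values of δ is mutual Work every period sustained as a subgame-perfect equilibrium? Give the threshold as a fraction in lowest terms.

4/13

13/(1−δ) ≥ 17 + 4δ/(1−δ)
13 ≥ 17 − 13δ
δ ≥ 4/13.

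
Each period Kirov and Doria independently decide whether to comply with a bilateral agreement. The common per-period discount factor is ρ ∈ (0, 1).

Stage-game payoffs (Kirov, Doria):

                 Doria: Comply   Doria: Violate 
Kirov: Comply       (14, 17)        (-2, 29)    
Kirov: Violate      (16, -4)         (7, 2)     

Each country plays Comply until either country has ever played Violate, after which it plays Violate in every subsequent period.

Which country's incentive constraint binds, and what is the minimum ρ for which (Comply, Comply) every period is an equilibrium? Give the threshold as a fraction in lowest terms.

Doria; ρ ≥ 4/9

Kirov's threshold: (16−14)/(16−7) = 2/9.
Doria's threshold: (29−17)/(29−2) = 4/9.
2/9 < 4/9, so Doria binds and ρ* = 4/9.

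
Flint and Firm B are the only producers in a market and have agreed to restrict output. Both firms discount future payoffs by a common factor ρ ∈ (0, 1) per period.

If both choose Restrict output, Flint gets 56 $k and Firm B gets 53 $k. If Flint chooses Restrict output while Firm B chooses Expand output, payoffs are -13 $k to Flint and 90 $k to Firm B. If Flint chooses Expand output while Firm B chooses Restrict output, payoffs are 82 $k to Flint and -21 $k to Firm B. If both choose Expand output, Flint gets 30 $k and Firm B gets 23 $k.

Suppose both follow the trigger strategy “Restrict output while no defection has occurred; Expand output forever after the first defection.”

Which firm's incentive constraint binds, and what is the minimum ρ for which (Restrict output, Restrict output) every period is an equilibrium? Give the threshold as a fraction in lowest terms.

For Flint: deviation gain 82−56 = 26, per-period punishment loss 56−30 = 26. IC gives ρ ≥ 26/52 = 1/2.
For Firm B: gain 37, loss 30 per period, so ρ ≥ 37/67.
The tighter constraint is Firm B's, so cooperation needs ρ ≥ 37/67.

Firm B; ρ ≥ 37/67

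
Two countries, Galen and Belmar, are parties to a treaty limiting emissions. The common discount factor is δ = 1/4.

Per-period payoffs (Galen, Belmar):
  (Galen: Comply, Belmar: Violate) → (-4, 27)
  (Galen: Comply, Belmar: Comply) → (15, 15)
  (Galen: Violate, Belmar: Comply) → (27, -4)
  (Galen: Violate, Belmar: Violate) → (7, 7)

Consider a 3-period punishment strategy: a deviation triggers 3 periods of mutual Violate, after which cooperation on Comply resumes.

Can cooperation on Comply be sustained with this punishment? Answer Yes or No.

No

Comparing payoff streams over the 4 periods until play realigns: cooperate → 15(1+δ+…+δ^3); deviate → 27 + 7(δ+…+δ^3).
Cooperation is sustained iff (15−7)(δ+…+δ^3) ≥ 27−15.
δ+…+δ^3 = 1/4·(1−(1/4)^3)/(1−1/4) = 0.3281, and (27−15)/(15−7) = 1.5000.
0.3281 < 1.5000, so cooperation is not sustainable.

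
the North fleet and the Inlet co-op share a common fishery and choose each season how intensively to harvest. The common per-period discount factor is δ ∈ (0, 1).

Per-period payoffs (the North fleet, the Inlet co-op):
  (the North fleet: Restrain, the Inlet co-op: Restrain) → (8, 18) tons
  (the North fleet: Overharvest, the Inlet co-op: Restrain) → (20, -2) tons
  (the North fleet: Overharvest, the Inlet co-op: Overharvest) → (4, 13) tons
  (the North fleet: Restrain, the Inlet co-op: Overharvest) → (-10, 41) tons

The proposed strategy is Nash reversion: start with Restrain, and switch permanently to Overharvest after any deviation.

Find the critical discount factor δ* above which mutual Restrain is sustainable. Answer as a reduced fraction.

23/28

For the North fleet: deviation gain 20−8 = 12, per-period punishment loss 8−4 = 4. IC gives δ ≥ 12/16 = 3/4.
For the Inlet co-op: gain 23, loss 5 per period, so δ ≥ 23/28.
The tighter constraint is the Inlet co-op's, so cooperation needs δ ≥ 23/28.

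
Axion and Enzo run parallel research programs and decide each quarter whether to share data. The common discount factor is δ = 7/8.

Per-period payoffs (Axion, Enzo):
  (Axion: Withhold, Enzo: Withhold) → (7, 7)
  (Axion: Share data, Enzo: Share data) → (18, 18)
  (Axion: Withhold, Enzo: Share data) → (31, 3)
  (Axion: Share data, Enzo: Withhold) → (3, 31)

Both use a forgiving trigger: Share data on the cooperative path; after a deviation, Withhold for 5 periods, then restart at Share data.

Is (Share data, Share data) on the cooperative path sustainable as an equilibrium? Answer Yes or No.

Yes

IC: δ+…+δ^5 ≥ (31−18)/(18−7) = 13/11.
At δ = 7/8: partial sum = 3.4096 ≥ 1.1818. Cooperation sustainable.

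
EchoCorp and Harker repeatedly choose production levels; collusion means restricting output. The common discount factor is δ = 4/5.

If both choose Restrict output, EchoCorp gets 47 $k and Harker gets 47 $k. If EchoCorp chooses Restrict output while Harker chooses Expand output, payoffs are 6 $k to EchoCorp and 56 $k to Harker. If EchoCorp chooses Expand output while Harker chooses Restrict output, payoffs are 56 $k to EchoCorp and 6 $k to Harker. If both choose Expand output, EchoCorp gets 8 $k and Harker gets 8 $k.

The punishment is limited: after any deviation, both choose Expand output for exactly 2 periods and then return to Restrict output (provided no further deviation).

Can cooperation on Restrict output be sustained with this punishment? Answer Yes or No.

IC: δ+…+δ^2 ≥ (56−47)/(47−8) = 3/13.
At δ = 4/5: partial sum = 1.4400 ≥ 0.2308. Cooperation sustainable.

Yes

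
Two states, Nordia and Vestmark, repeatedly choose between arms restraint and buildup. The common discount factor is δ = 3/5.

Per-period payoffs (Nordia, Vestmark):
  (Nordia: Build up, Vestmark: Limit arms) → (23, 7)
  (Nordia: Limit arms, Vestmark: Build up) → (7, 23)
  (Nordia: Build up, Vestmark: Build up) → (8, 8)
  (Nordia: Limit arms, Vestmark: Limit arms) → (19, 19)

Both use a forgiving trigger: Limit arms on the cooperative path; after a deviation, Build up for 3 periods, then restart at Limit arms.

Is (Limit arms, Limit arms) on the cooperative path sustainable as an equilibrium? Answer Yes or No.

IC: δ+…+δ^3 ≥ (23−19)/(19−8) = 4/11.
At δ = 3/5: partial sum = 1.1760 ≥ 0.3636. Cooperation sustainable.

Yes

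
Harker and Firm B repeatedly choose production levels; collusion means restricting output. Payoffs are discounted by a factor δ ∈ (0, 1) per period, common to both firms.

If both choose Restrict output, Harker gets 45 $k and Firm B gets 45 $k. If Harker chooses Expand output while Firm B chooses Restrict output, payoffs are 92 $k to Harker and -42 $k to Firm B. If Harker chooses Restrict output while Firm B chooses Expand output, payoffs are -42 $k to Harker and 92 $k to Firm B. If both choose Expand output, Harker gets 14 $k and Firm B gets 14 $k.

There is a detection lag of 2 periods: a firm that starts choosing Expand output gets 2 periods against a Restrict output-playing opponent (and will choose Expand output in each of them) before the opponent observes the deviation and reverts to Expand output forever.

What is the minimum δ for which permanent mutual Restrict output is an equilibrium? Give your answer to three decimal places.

0.776

A deviator earns 92 for 2 periods, then 14 forever; cooperating earns 45 forever. Multiplying the IC by (1−δ):
45 ≥ 92(1−δ^2) + 14δ^2, so 78·δ^2 ≥ 47 and δ^2 ≥ 47/78.
δ ≥ (47/78)^(1/2) ≈ 0.776.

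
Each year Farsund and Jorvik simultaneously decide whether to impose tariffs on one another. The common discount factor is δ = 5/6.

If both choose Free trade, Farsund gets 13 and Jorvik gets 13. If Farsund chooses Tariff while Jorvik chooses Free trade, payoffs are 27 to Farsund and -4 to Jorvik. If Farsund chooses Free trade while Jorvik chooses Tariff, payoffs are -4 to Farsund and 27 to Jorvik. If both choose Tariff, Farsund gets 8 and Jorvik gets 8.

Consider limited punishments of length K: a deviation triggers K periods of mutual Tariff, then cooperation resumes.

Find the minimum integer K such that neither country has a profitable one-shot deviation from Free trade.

No profitable deviation requires (13−8)(δ+…+δ^K) ≥ 27−13, i.e. δ+…+δ^K ≥ 14/5 ≈ 2.8000.
With δ = 5/6, the partial sums are K=1: 0.8333, K=2: 1.5278, K=3: 2.1065, K=4: 2.5887, K=5: 2.9906.
K = 5 is the first length at which the sum reaches 2.8000.

5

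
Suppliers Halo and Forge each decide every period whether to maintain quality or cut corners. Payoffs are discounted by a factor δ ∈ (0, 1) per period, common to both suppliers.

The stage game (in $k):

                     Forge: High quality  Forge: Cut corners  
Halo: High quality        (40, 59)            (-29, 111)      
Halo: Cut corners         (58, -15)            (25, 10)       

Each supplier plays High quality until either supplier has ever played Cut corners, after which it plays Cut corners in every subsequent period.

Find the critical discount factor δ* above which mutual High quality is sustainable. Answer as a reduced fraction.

For Halo: deviation gain 58−40 = 18, per-period punishment loss 40−25 = 15. IC gives δ ≥ 18/33 = 6/11.
For Forge: gain 52, loss 49 per period, so δ ≥ 52/101.
The tighter constraint is Halo's, so cooperation needs δ ≥ 6/11.

6/11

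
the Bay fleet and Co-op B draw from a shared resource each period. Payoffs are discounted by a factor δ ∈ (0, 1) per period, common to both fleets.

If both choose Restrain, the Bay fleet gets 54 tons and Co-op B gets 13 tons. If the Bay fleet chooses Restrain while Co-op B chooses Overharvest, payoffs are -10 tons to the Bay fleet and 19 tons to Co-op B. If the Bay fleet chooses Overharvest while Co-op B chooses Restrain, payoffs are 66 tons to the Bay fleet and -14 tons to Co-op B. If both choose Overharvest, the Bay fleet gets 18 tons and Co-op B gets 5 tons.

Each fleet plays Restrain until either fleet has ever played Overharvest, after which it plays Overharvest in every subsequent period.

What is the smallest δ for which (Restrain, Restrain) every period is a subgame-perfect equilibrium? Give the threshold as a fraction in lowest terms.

3/7

the Bay fleet: cooperation gives 54 each period; deviation gives 66 once then 18 forever.
  54/(1−δ) ≥ 66 + 18δ/(1−δ) ⇒ δ ≥ 12/48 = 1/4.
Co-op B: cooperation gives 13 each period; deviation gives 19 once then 5 forever.
  δ ≥ 6/14 = 3/7.
Both must hold, so the binding constraint is Co-op B's: δ ≥ 3/7.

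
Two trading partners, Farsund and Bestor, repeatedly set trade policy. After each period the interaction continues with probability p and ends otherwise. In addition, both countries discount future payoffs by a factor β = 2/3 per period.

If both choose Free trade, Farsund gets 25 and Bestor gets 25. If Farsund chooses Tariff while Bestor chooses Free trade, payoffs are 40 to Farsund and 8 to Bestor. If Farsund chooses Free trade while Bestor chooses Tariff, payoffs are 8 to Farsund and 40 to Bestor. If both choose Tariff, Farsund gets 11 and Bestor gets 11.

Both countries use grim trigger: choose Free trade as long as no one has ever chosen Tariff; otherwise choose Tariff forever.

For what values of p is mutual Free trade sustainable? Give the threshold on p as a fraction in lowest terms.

45/58

Expected continuation weight on next period's payoff is β·p = 2/3·p, which plays the role of the discount factor.
Cooperation requires 2/3·p ≥ (40−25)/(40−11) = 15/29, hence p ≥ 45/58.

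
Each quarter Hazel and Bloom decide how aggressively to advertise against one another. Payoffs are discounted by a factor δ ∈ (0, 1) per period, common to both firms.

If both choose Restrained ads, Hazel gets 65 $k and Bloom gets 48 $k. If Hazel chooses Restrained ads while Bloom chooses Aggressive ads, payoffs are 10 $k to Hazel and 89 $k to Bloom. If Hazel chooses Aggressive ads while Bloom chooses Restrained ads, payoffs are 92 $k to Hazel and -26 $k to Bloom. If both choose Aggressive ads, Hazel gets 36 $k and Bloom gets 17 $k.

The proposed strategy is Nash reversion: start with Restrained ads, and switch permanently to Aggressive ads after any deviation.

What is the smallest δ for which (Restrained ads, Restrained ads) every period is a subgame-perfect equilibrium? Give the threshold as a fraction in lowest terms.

Hazel's threshold: (92−65)/(92−36) = 27/56.
Bloom's threshold: (89−48)/(89−17) = 41/72.
27/56 < 41/72, so Bloom binds and δ* = 41/72.

41/72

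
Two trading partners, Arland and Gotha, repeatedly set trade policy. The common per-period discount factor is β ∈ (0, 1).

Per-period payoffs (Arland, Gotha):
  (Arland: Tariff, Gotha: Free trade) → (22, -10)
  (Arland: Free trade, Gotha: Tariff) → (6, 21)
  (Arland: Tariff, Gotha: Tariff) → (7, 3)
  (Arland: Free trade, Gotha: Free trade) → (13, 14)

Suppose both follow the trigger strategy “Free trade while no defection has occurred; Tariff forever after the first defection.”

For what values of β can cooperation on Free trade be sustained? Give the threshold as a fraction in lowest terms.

3/5

For Arland: deviation gain 22−13 = 9, per-period punishment loss 13−7 = 6. IC gives β ≥ 9/15 = 3/5.
For Gotha: gain 7, loss 11 per period, so β ≥ 7/18.
The tighter constraint is Arland's, so cooperation needs β ≥ 3/5.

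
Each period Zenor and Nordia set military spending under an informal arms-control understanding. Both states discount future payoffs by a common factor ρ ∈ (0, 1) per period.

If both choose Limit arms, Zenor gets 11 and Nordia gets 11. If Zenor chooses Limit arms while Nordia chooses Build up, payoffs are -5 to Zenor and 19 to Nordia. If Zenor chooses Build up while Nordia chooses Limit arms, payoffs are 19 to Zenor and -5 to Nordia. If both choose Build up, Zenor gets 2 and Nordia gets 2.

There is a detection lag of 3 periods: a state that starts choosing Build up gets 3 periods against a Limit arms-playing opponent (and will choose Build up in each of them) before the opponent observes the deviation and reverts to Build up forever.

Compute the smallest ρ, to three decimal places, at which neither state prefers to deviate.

0.778

A deviator earns 19 for 3 periods, then 2 forever; cooperating earns 11 forever. Multiplying the IC by (1−ρ):
11 ≥ 19(1−ρ^3) + 2ρ^3, so 17·ρ^3 ≥ 8 and ρ^3 ≥ 8/17.
ρ ≥ (8/17)^(1/3) ≈ 0.778.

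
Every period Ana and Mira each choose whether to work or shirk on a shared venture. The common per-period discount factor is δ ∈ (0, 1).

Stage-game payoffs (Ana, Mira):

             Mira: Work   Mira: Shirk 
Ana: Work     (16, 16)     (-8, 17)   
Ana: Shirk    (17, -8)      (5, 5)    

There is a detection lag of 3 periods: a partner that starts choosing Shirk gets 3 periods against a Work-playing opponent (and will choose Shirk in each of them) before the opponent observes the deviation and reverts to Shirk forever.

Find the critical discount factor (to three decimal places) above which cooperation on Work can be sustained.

0.437

A deviator earns 17 for 3 periods, then 5 forever; cooperating earns 16 forever. Multiplying the IC by (1−δ):
16 ≥ 17(1−δ^3) + 5δ^3, so 12·δ^3 ≥ 1 and δ^3 ≥ 1/12.
δ ≥ (1/12)^(1/3) ≈ 0.437.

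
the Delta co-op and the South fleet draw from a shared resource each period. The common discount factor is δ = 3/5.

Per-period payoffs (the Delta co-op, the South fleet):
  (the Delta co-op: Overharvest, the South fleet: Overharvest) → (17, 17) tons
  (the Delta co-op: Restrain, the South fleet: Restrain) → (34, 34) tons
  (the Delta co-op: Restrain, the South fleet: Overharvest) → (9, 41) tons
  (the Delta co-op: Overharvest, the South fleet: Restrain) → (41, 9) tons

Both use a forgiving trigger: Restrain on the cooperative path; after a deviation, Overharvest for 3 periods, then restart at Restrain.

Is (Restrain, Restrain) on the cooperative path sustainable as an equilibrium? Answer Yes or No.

A one-shot deviation gives 41 now, then 17 for 3 periods, then back to 34.
Gain from deviating: (41−34) today; loss: (34−17) in each of the next 3 periods.
No-deviation condition: (34−17)(δ+…+δ^3) ≥ 41−34, i.e. δ+…+δ^3 ≥ 7/17.
At δ = 3/5: δ+…+δ^3 = 1.1760 ≥ 0.4118.
So cooperation is sustainable.

Yes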